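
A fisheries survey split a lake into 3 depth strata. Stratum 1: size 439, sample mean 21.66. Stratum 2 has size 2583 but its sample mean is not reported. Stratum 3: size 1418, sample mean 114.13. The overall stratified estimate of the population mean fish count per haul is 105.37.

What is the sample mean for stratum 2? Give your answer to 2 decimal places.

114.79

N = 439 + 2583 + 1418 = 4440.
Overall total = μ·N = 105.37·4440 = 467842.8.
Subtract the known strata: 439·21.66 + 1418·114.13 = 171345.08.
Remaining total for stratum 2: 467842.8 − 171345.08 = 296497.72.
Divide by its size: 296497.72 / 2583 = 114.7881... → 114.79.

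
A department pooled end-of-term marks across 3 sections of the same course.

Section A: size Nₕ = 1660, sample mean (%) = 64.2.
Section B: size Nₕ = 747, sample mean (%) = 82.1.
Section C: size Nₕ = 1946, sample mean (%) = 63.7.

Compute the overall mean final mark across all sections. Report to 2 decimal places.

N = 4353; weights Wₕ = Nₕ/N = (0.3813, 0.1716, 0.4470).
x̄_st = Σ Wₕ·x̄ₕ = 0.3813·64.2 + 0.1716·82.1 + 0.4470·63.7 ≈ 67.0482...
→ 67.05.

67.05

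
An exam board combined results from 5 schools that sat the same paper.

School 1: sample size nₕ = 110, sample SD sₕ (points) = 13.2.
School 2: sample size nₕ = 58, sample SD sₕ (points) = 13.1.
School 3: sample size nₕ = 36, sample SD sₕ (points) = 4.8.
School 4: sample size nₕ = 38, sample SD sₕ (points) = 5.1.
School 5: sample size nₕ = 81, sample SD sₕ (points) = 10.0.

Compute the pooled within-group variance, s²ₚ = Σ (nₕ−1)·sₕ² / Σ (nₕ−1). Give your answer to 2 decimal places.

121.20

1: (110−1)·13.2² = 109·174.24 = 18992.16
2: (58−1)·13.1² = 57·171.61 = 9781.77
3: (36−1)·4.8² = 35·23.04 = 806.4
4: (38−1)·5.1² = 37·26.01 = 962.37
5: (81−1)·10.0² = 80·100 = 8000
Numerator = 38542.7; denominator = Σ(nₕ−1) = 318.
s²ₚ = 38542.7/318 = 121.2035... → 121.20.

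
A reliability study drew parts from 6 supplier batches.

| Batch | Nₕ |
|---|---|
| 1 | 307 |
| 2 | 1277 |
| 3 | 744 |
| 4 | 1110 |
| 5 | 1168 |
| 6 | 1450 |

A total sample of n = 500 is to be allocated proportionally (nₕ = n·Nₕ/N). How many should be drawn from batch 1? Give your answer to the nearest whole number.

N = 307 + 1277 + 744 + 1110 + 1168 + 1450 = 6056.
n_1 = 500·307/6056 = 25.347... → 25.

25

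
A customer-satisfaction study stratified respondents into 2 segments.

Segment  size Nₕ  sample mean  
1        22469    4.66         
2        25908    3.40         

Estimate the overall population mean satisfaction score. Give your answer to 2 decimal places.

3.99

N = 48377; weights Wₕ = Nₕ/N = (0.4645, 0.5355).
x̄_st = Σ Wₕ·x̄ₕ = 0.4645·4.66 + 0.5355·3.40 ≈ 3.9852...
→ 3.99.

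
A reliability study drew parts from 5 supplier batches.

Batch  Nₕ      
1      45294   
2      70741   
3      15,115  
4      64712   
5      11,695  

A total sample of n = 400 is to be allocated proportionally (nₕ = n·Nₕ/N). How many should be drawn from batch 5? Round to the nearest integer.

23

Share of batch 5 = 11695/207557 = 0.05635.
Allocate 400 × 0.05635 = 22.538... → 23.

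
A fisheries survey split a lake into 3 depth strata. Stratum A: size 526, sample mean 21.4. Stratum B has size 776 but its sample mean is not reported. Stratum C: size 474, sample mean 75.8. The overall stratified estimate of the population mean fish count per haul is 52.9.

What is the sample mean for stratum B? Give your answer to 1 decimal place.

Σ Nₕx̄ₕ = N·μ, so 776·x̄_B = 1776·52.9 − (526·21.4 + 474·75.8).
= 93950.4 − 47185.6 = 46764.8.
x̄_B = 46764.8 / 776 = 60.264... → 60.3.

60.3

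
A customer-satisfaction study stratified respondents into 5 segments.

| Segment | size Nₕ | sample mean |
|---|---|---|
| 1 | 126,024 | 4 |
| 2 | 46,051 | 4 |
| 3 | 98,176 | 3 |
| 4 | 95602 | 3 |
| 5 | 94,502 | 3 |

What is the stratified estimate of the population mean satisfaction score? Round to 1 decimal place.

3.4

x̄_st = (Σ Nₕx̄ₕ) / (Σ Nₕ) = (126024·4 + 46051·4 + 98176·3 + 95602·3 + 94502·3) / 460355
= 1553140 / 460355 = 3.374... → 3.4.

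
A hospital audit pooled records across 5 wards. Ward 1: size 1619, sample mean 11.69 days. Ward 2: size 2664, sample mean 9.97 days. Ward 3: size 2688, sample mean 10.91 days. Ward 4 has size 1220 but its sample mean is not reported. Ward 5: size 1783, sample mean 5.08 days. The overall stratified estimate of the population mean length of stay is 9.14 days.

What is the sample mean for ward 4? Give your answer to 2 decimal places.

5.98

Σ Nₕx̄ₕ = N·μ, so 1220·x̄_4 = 9974·9.14 − (1619·11.69 + 2664·9.97 + 2688·10.91 + 1783·5.08).
= 91162.36 − 83869.91 = 7292.45.
x̄_4 = 7292.45 / 1220 = 5.9774... → 5.98.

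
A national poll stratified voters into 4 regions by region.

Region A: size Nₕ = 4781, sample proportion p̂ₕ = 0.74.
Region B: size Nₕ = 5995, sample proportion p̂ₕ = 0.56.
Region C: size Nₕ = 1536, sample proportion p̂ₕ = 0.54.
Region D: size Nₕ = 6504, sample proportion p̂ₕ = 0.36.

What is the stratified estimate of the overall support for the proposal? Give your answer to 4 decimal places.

N = 4781 + 5995 + 1536 + 6504 = 18816.
Overall proportion = Σ (Nₕ/N)·p̂ₕ.
Σ Nₕp̂ₕ = 3537.94 + 3357.2 + 829.44 + 2341.44 = 10066.02.
10066.02 / 18816 = 0.534971... → 0.5350.

0.5350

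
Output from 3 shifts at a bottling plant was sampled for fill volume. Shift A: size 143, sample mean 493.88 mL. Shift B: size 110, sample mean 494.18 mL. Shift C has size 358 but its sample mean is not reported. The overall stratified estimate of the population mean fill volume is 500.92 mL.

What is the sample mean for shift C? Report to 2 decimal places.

Σ Nₕx̄ₕ = N·μ, so 358·x̄_C = 611·500.92 − (143·493.88 + 110·494.18).
= 306062.12 − 124984.64 = 181077.48.
x̄_C = 181077.48 / 358 = 505.8030... → 505.80.

505.80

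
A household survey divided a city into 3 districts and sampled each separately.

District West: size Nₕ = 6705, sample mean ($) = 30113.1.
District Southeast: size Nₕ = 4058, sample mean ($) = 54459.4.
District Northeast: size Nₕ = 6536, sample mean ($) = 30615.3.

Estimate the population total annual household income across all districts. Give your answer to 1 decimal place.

West: 6705·30113.1 = 201908335.5
Southeast: 4058·54459.4 = 220996245.2
Northeast: 6536·30615.3 = 200101600.8
τ̂ = Σ Nₕx̄ₕ = 623006181.5.

623006181.5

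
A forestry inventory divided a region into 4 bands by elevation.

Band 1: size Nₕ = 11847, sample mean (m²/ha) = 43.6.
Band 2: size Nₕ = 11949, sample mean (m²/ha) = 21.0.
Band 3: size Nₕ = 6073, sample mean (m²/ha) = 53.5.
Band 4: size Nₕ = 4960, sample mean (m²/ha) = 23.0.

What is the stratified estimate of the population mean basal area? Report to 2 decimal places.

34.64

x̄_st = (Σ Nₕx̄ₕ) / (Σ Nₕ) = (11847·43.6 + 11949·21.0 + 6073·53.5 + 4960·23.0) / 34829
= 1206443.7 / 34829 = 34.6391... → 34.64.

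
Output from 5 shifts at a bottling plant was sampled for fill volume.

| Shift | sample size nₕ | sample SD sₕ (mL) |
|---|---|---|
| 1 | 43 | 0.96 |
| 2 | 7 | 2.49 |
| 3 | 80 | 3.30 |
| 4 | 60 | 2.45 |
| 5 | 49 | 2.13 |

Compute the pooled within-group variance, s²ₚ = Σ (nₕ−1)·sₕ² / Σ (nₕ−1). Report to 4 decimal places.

1: (43−1)·0.96² = 42·0.9216 = 38.7072
2: (7−1)·2.49² = 6·6.2001 = 37.2006
3: (80−1)·3.30² = 79·10.89 = 860.31
4: (60−1)·2.45² = 59·6.0025 = 354.1475
5: (49−1)·2.13² = 48·4.5369 = 217.7712
Numerator = 1508.1365; denominator = Σ(nₕ−1) = 234.
s²ₚ = 1508.1365/234 = 6.445028... → 6.4450.

6.4450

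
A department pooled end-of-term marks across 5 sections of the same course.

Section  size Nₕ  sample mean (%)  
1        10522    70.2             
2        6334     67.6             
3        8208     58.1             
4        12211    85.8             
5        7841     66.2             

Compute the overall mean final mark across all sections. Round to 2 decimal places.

x̄_st = (Σ Nₕx̄ₕ) / (Σ Nₕ) = (10522·70.2 + 6334·67.6 + 8208·58.1 + 12211·85.8 + 7841·66.2) / 45116
= 3210485.6 / 45116 = 71.1607... → 71.16.

71.16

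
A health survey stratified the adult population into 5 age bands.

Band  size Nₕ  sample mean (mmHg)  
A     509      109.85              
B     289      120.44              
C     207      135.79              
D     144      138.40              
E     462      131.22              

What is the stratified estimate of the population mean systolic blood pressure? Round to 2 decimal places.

N = 1611; weights Wₕ = Nₕ/N = (0.3160, 0.1794, 0.1285, 0.0894, 0.2868).
x̄_st = Σ Wₕ·x̄ₕ = 0.3160·109.85 + 0.1794·120.44 + 0.1285·135.79 + 0.0894·138.40 + 0.2868·131.22 ≈ 123.7632...
→ 123.76.

123.76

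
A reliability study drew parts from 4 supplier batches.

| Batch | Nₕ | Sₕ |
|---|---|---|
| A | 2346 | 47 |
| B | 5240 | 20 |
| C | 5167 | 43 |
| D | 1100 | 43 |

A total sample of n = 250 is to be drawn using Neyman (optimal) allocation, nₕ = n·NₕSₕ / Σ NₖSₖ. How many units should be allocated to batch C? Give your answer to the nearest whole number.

Σ NₕSₕ = 2346·47 + 5240·20 + 5167·43 + 1100·43 = 484543.
Share for C: 222181/484543 = 0.45854.
n_C = 250 × 0.45854 = 114.634... → 115.

115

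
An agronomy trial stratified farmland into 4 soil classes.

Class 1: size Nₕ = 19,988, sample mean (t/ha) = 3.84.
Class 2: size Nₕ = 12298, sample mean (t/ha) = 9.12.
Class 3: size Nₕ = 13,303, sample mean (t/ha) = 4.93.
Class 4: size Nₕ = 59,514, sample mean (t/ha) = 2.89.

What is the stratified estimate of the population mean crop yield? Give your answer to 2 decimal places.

4.06

x̄_st = (Σ Nₕx̄ₕ) / (Σ Nₕ) = (19988·3.84 + 12298·9.12 + 13303·4.93 + 59514·2.89) / 105103
= 426490.93 / 105103 = 4.0578... → 4.06.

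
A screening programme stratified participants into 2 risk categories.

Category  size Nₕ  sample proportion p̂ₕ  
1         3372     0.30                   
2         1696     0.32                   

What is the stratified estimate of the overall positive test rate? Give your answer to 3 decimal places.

Wₕ = Nₕ/N with N = 5068: 0.6654, 0.3346.
p̂_st = 0.6654·0.30 + 0.3346·0.32 ≈ 0.30669... → 0.307.

0.307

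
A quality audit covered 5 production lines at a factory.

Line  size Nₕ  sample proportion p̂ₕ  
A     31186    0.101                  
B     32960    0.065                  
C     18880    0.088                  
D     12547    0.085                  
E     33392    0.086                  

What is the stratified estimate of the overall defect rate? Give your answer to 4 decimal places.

0.0845

Wₕ = Nₕ/N with N = 128965: 0.2418, 0.2556, 0.1464, 0.0973, 0.2589.
p̂_st = 0.2418·0.101 + 0.2556·0.065 + 0.1464·0.088 + 0.0973·0.085 + 0.2589·0.086 ≈ 0.084456... → 0.0845.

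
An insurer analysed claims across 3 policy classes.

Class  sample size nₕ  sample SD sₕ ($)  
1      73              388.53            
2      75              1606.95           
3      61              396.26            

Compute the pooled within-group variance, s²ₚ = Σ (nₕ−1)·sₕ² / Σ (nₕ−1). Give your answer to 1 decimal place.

1: (73−1)·388.53² = 72·150955.5609 = 10868800.3848
2: (75−1)·1606.95² = 74·2582288.3025 = 191089334.385
3: (61−1)·396.26² = 60·157021.9876 = 9421319.256
Numerator = 211379454.0258; denominator = Σ(nₕ−1) = 206.
s²ₚ = 211379454.0258/206 = 1026113.854... → 1026113.9.

1026113.9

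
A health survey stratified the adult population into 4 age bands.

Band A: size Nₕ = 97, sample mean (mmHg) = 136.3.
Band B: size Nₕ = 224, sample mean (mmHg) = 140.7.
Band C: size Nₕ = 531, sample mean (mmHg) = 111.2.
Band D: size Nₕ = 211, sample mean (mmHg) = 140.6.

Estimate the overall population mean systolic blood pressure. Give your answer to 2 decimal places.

N = 1063; weights Wₕ = Nₕ/N = (0.0913, 0.2107, 0.4995, 0.1985).
x̄_st = Σ Wₕ·x̄ₕ = 0.0913·136.3 + 0.2107·140.7 + 0.4995·111.2 + 0.1985·140.6 ≈ 125.5425...
→ 125.54.

125.54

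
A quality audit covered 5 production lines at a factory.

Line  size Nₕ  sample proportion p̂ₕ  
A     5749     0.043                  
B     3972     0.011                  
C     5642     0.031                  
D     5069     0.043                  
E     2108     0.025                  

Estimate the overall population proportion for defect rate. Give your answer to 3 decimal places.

0.033

N = 5749 + 3972 + 5642 + 5069 + 2108 = 22540.
Overall proportion = Σ (Nₕ/N)·p̂ₕ.
Σ Nₕp̂ₕ = 247.207 + 43.692 + 174.902 + 217.967 + 52.7 = 736.468.
736.468 / 22540 = 0.03267... → 0.033.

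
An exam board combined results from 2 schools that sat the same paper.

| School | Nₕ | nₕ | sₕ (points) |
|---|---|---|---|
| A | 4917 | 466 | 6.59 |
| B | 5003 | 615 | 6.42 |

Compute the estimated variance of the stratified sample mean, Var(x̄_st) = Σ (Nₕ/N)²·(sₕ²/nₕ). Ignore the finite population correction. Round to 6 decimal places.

N = 9920; Wₕ = Nₕ/N.
school A: (4917/9920)²·6.59²/466 = 0.022896125
school B: (5003/9920)²·6.42²/615 = 0.017046397
Sum = 0.039942522 → 0.039943.

0.039943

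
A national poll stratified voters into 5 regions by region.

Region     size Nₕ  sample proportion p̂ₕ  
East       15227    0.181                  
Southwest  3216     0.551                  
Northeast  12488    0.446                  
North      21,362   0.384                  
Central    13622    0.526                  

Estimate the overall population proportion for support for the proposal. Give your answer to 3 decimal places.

0.386

Wₕ = Nₕ/N with N = 65915: 0.2310, 0.0488, 0.1895, 0.3241, 0.2067.
p̂_st = 0.2310·0.181 + 0.0488·0.551 + 0.1895·0.446 + 0.3241·0.384 + 0.2067·0.526 ≈ 0.38635... → 0.386.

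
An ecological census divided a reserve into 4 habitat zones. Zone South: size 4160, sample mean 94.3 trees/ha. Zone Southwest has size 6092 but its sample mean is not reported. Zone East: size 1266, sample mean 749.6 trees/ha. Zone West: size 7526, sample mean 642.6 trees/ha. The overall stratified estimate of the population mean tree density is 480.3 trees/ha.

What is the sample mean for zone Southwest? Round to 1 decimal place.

487.4

N = 4160 + 6092 + 1266 + 7526 = 19044.
Overall total = μ·N = 480.3·19044 = 9146833.2.
Subtract the known strata: 4160·94.3 + 1266·749.6 + 7526·642.6 = 6177489.2.
Remaining total for zone Southwest: 9146833.2 − 6177489.2 = 2969344.
Divide by its size: 2969344 / 6092 = 487.417... → 487.4.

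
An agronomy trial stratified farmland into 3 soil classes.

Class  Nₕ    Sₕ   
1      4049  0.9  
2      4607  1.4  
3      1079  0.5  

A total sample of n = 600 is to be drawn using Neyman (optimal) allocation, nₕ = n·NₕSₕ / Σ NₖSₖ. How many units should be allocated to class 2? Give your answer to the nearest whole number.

Σ NₕSₕ = 4049·0.9 + 4607·1.4 + 1079·0.5 = 10633.4.
Share for 2: 6449.8/10633.4 = 0.60656.
n_2 = 600 × 0.60656 = 363.936... → 364.

364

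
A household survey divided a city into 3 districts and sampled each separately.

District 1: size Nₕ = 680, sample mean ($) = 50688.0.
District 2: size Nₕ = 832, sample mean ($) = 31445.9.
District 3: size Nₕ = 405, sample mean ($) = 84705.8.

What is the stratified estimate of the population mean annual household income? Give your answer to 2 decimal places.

49523.57

N = 680 + 832 + 405 = 1917.
Overall mean = Σ (Nₕ/N)·x̄ₕ — weight by population share, not a simple average.
Σ Nₕx̄ₕ = 680·50688.0 + 832·31445.9 + 405·84705.8 = 34467840 + 26162988.8 + 34305849 = 94936677.8.
Divide by N: 94936677.8 / 1917 = 49523.5669... → 49523.57.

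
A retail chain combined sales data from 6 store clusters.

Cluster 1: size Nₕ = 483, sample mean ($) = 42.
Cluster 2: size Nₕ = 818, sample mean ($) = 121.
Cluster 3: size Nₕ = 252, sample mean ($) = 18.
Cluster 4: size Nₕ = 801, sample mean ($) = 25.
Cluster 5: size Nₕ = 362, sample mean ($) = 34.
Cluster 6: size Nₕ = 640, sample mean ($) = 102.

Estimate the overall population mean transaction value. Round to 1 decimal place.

66.0

N = 3356; weights Wₕ = Nₕ/N = (0.1439, 0.2437, 0.0751, 0.2387, 0.1079, 0.1907).
x̄_st = Σ Wₕ·x̄ₕ = 0.1439·42 + 0.2437·121 + 0.0751·18 + 0.2387·25 + 0.1079·34 + 0.1907·102 ≈ 65.975...
→ 66.0.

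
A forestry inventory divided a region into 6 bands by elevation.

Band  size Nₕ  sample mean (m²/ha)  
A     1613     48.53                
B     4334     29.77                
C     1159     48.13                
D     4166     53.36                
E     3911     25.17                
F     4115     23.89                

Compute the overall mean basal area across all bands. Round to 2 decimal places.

N = 1613 + 4334 + 1159 + 4166 + 3911 + 4115 = 19298.
Overall mean = Σ (Nₕ/N)·x̄ₕ — weight by population share, not a simple average.
Σ Nₕx̄ₕ = 1613·48.53 + 4334·29.77 + 1159·48.13 + 4166·53.36 + 3911·25.17 + 4115·23.89 = 78278.89 + 129023.18 + 55782.67 + 222297.76 + 98439.87 + 98307.35 = 682129.72.
Divide by N: 682129.72 / 19298 = 35.3472... → 35.35.

35.35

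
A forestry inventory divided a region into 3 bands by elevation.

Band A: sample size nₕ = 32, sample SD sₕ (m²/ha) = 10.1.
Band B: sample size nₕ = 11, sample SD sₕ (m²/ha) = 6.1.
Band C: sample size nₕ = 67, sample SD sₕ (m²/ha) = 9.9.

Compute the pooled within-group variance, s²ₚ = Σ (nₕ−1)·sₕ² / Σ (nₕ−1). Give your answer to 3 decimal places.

93.487

Degrees of freedom: 31 + 10 + 66 = 107.
Σ(nₕ−1)sₕ² = 31·102.01 + 10·37.21 + 66·98.01 = 10003.07.
s²ₚ = 10003.07 / 107 = 93.48664... → 93.487.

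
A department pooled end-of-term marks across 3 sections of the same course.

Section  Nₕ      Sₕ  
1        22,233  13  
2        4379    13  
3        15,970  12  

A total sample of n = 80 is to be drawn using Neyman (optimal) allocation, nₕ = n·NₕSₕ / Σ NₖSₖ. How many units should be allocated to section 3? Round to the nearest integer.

29

Σ NₕSₕ = 22233·13 + 4379·13 + 15970·12 = 537596.
Share for 3: 191640/537596 = 0.35648.
n_3 = 80 × 0.35648 = 28.518... → 29.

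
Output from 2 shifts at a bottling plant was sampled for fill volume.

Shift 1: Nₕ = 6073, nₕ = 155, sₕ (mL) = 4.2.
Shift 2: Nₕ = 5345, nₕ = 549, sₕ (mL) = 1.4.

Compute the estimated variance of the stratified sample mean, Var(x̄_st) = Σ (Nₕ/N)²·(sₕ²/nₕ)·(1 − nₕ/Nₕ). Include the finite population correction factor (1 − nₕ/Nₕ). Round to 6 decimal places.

N = 11418. Term for each stratum: Wₕ²sₕ²/nₕ·(1−nₕ/Nₕ).
Var(x̄_st) = 0.031373650 + 0.000701989 = 0.032075639 → 0.032076.

0.032076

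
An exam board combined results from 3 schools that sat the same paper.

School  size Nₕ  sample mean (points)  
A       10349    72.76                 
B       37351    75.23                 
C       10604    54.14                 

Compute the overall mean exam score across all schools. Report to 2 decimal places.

70.96

x̄_st = (Σ Nₕx̄ₕ) / (Σ Nₕ) = (10349·72.76 + 37351·75.23 + 10604·54.14) / 58304
= 4137009.53 / 58304 = 70.9558... → 70.96.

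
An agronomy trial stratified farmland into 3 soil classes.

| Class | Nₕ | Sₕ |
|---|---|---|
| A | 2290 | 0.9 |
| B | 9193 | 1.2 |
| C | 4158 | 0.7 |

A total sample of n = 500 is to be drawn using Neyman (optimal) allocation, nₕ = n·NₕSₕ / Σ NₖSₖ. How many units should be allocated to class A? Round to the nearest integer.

A: NₕSₕ = 2290·0.9 = 2061
B: NₕSₕ = 9193·1.2 = 11031.6
C: NₕSₕ = 4158·0.7 = 2910.6
Σ NₕSₕ = 16003.2.
n_A = 500·2061/16003.2 = 64.393... → 64.

64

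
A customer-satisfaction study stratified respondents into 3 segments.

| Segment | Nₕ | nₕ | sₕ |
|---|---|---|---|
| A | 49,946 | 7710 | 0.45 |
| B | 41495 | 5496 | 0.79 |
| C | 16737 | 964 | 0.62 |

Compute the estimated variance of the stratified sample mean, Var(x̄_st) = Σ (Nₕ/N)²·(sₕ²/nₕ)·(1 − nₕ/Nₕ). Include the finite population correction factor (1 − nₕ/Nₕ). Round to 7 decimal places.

0.0000282

N = 108178. Term for each stratum: Wₕ²sₕ²/nₕ·(1−nₕ/Nₕ).
Var(x̄_st) = 0.0000047345 + 0.0000144949 + 0.0000089954 = 0.0000282248 → 0.0000282.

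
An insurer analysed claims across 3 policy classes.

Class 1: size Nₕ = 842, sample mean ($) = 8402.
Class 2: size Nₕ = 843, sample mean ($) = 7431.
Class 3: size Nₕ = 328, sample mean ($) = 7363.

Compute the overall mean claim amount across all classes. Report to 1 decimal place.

7826.1

N = 2013; weights Wₕ = Nₕ/N = (0.4183, 0.4188, 0.1629).
x̄_st = Σ Wₕ·x̄ₕ = 0.4183·8402 + 0.4188·7431 + 0.1629·7363 ≈ 7826.071...
→ 7826.1.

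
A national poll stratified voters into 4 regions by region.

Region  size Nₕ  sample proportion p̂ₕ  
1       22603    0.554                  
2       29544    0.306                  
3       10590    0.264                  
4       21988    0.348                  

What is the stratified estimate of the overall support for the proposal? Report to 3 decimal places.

N = 22603 + 29544 + 10590 + 21988 = 84725.
Overall proportion = Σ (Nₕ/N)·p̂ₕ.
Σ Nₕp̂ₕ = 12522.062 + 9040.464 + 2795.76 + 7651.824 = 32010.11.
32010.11 / 84725 = 0.37781... → 0.378.

0.378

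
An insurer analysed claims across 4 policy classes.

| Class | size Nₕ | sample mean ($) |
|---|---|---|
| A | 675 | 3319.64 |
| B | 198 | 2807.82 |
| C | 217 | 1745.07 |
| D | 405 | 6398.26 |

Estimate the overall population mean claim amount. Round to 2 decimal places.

3857.31

x̄_st = (Σ Nₕx̄ₕ) / (Σ Nₕ) = (675·3319.64 + 198·2807.82 + 217·1745.07 + 405·6398.26) / 1495
= 5766680.85 / 1495 = 3857.3116... → 3857.31.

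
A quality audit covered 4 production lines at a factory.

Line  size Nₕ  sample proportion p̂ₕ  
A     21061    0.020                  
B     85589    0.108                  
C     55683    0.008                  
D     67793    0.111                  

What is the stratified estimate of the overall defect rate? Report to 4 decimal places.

N = 21061 + 85589 + 55683 + 67793 = 230126.
Overall proportion = Σ (Nₕ/N)·p̂ₕ.
Σ Nₕp̂ₕ = 421.22 + 9243.612 + 445.464 + 7525.023 = 17635.319.
17635.319 / 230126 = 0.076633... → 0.0766.

0.0766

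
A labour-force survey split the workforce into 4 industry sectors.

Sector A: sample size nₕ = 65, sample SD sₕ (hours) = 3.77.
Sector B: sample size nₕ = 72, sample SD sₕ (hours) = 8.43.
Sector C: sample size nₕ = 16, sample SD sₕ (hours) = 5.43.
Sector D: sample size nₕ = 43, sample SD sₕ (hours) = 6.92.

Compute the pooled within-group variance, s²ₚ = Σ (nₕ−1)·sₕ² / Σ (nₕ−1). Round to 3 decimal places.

A: (65−1)·3.77² = 64·14.2129 = 909.6256
B: (72−1)·8.43² = 71·71.0649 = 5045.6079
C: (16−1)·5.43² = 15·29.4849 = 442.2735
D: (43−1)·6.92² = 42·47.8864 = 2011.2288
Numerator = 8408.7358; denominator = Σ(nₕ−1) = 192.
s²ₚ = 8408.7358/192 = 43.79550... → 43.795.

43.795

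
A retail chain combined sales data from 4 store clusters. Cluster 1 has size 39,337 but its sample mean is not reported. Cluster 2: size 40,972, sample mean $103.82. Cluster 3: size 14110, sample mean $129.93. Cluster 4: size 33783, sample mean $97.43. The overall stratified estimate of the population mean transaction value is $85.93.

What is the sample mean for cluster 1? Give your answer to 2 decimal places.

N = 39337 + 40972 + 14110 + 33783 = 128202.
Overall total = μ·N = 85.93·128202 = 11016397.86.
Subtract the known strata: 40972·103.82 + 14110·129.93 + 33783·97.43 = 9378503.03.
Remaining total for cluster 1: 11016397.86 − 9378503.03 = 1637894.83.
Divide by its size: 1637894.83 / 39337 = 41.6375... → 41.64.

41.64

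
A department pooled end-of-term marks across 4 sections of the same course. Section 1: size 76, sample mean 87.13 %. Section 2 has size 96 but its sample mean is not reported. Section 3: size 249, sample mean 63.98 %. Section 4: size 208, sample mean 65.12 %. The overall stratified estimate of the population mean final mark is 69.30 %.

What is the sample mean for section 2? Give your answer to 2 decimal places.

78.04

Σ Nₕx̄ₕ = N·μ, so 96·x̄_2 = 629·69.30 − (76·87.13 + 249·63.98 + 208·65.12).
= 43589.7 − 36097.86 = 7491.84.
x̄_2 = 7491.84 / 96 = 78.04 → 78.04.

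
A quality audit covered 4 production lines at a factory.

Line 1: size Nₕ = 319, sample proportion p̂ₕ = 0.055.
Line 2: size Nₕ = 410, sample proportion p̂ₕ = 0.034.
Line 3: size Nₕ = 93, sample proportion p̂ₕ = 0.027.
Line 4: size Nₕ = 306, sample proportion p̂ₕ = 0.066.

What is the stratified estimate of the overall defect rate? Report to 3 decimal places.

Wₕ = Nₕ/N with N = 1128: 0.2828, 0.3635, 0.0824, 0.2713.
p̂_st = 0.2828·0.055 + 0.3635·0.034 + 0.0824·0.027 + 0.2713·0.066 ≈ 0.04804... → 0.048.

0.048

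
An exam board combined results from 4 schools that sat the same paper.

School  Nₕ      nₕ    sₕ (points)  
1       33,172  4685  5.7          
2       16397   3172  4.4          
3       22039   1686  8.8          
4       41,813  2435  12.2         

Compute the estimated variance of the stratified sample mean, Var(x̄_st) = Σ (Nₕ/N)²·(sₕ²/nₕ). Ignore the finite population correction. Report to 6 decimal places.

N = 113421. Term for each stratum: Wₕ²sₕ²/nₕ.
Var(x̄_st) = 0.000593194 + 0.000127560 + 0.001734222 + 0.008307233 = 0.010762208 → 0.010762.

0.010762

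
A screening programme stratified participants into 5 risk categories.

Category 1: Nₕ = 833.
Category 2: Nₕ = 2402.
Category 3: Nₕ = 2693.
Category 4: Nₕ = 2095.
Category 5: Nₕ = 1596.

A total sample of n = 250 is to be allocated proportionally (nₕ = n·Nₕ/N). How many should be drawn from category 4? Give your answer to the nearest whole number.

54

N = 833 + 2402 + 2693 + 2095 + 1596 = 9619.
n_4 = 250·2095/9619 = 54.450... → 54.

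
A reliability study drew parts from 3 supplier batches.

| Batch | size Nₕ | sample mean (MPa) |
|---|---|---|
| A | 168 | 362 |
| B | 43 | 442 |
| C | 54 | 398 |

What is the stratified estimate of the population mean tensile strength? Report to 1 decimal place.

382.3

N = 265; weights Wₕ = Nₕ/N = (0.6340, 0.1623, 0.2038).
x̄_st = Σ Wₕ·x̄ₕ = 0.6340·362 + 0.1623·442 + 0.2038·398 ≈ 382.317...
→ 382.3.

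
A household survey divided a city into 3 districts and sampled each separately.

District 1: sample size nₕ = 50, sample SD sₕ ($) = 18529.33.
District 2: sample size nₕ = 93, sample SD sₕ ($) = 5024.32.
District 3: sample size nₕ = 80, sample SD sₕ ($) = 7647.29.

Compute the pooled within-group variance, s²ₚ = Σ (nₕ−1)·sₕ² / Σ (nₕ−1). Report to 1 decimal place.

1: (50−1)·18529.33² = 49·343336070.2489 = 16823467442.1961
2: (93−1)·5024.32² = 92·25243791.4624 = 2322428814.5408
3: (80−1)·7647.29² = 79·58481044.3441 = 4620002503.1839
Numerator = 23765898759.9208; denominator = Σ(nₕ−1) = 220.
s²ₚ = 23765898759.9208/220 = 108026812.545... → 108026812.5.

108026812.5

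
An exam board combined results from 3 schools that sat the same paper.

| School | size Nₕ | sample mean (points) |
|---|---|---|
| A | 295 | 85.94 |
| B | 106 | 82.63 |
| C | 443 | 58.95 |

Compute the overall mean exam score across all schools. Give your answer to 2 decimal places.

71.36

N = 844; weights Wₕ = Nₕ/N = (0.3495, 0.1256, 0.5249).
x̄_st = Σ Wₕ·x̄ₕ = 0.3495·85.94 + 0.1256·82.63 + 0.5249·58.95 ≈ 71.3577...
→ 71.36.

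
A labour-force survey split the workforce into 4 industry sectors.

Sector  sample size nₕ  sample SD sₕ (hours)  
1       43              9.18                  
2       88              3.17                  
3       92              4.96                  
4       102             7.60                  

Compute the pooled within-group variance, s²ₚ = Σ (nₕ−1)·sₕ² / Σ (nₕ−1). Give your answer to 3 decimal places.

38.898

Degrees of freedom: 42 + 87 + 91 + 101 = 321.
Σ(nₕ−1)sₕ² = 42·84.2724 + 87·10.0489 + 91·24.6016 + 101·57.76 = 12486.2007.
s²ₚ = 12486.2007 / 321 = 38.89782... → 38.898.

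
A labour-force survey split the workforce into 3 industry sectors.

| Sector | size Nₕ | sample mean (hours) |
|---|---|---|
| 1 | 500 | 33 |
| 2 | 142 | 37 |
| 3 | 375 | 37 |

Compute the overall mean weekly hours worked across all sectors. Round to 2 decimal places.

35.03

x̄_st = (Σ Nₕx̄ₕ) / (Σ Nₕ) = (500·33 + 142·37 + 375·37) / 1017
= 35629 / 1017 = 35.0334... → 35.03.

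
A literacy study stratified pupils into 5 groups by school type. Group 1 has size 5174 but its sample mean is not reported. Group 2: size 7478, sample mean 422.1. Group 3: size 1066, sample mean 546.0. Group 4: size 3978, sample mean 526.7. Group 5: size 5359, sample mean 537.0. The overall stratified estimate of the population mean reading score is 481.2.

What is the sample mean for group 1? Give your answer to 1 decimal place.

460.5

N = 5174 + 7478 + 1066 + 3978 + 5359 = 23055.
Overall total = μ·N = 481.2·23055 = 11094066.
Subtract the known strata: 7478·422.1 + 1066·546.0 + 3978·526.7 + 5359·537.0 = 8711495.4.
Remaining total for group 1: 11094066 − 8711495.4 = 2382570.6.
Divide by its size: 2382570.6 / 5174 = 460.489... → 460.5.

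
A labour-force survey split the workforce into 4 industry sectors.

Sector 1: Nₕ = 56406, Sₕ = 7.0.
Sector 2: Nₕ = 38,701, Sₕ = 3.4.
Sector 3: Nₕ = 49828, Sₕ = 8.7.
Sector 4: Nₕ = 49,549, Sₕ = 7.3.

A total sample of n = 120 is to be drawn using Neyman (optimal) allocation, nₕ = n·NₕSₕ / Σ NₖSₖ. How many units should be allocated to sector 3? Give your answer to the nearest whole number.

39

1: NₕSₕ = 56406·7.0 = 394842
2: NₕSₕ = 38701·3.4 = 131583.4
3: NₕSₕ = 49828·8.7 = 433503.6
4: NₕSₕ = 49549·7.3 = 361707.7
Σ NₕSₕ = 1321636.7.
n_3 = 120·433503.6/1321636.7 = 39.361... → 39.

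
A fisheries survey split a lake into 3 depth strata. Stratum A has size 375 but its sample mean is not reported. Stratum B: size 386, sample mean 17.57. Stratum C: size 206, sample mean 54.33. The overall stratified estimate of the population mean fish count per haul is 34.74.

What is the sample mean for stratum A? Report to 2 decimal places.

41.65

N = 375 + 386 + 206 = 967.
Overall total = μ·N = 34.74·967 = 33593.58.
Subtract the known strata: 386·17.57 + 206·54.33 = 17974.
Remaining total for stratum A: 33593.58 − 17974 = 15619.58.
Divide by its size: 15619.58 / 375 = 41.6522... → 41.65.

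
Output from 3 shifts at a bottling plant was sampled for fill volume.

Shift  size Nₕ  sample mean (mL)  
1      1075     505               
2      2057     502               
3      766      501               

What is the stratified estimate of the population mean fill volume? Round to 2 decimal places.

502.63

x̄_st = (Σ Nₕx̄ₕ) / (Σ Nₕ) = (1075·505 + 2057·502 + 766·501) / 3898
= 1959255 / 3898 = 502.6308... → 502.63.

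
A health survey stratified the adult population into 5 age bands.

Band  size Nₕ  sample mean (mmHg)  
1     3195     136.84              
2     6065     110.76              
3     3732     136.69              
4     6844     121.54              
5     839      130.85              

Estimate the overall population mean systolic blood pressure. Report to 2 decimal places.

123.85

N = 3195 + 6065 + 3732 + 6844 + 839 = 20675.
Overall mean = Σ (Nₕ/N)·x̄ₕ — weight by population share, not a simple average.
Σ Nₕx̄ₕ = 3195·136.84 + 6065·110.76 + 3732·136.69 + 6844·121.54 + 839·130.85 = 437203.8 + 671759.4 + 510127.08 + 831819.76 + 109783.15 = 2560693.19.
Divide by N: 2560693.19 / 20675 = 123.8546... → 123.85.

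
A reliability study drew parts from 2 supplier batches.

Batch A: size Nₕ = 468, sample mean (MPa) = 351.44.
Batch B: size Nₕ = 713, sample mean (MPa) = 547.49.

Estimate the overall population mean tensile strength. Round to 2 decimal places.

N = 468 + 713 = 1181.
Overall mean = Σ (Nₕ/N)·x̄ₕ — weight by population share, not a simple average.
Σ Nₕx̄ₕ = 468·351.44 + 713·547.49 = 164473.92 + 390360.37 = 554834.29.
Divide by N: 554834.29 / 1181 = 469.8004... → 469.80.

469.80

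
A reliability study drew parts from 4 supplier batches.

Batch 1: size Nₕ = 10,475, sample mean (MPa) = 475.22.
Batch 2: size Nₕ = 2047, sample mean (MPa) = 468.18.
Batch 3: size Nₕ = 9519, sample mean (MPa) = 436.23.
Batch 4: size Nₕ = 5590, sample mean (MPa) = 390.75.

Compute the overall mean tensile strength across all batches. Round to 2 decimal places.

x̄_st = (Σ Nₕx̄ₕ) / (Σ Nₕ) = (10475·475.22 + 2047·468.18 + 9519·436.23 + 5590·390.75) / 27631
= 12273059.83 / 27631 = 444.1772... → 444.18.

444.18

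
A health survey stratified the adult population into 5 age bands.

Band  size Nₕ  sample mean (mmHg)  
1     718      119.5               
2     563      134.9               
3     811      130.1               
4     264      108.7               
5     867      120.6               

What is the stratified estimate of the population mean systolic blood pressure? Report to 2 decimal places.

124.27

N = 718 + 563 + 811 + 264 + 867 = 3223.
Overall mean = Σ (Nₕ/N)·x̄ₕ — weight by population share, not a simple average.
Σ Nₕx̄ₕ = 718·119.5 + 563·134.9 + 811·130.1 + 264·108.7 + 867·120.6 = 85801 + 75948.7 + 105511.1 + 28696.8 + 104560.2 = 400517.8.
Divide by N: 400517.8 / 3223 = 124.2686... → 124.27.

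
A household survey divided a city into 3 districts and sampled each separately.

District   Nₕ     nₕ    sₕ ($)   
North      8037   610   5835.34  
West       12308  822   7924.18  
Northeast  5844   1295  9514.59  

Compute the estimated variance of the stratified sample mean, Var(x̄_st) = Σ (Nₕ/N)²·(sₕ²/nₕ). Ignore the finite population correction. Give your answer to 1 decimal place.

N = 26189; Wₕ = Nₕ/N.
district North: (8037/26189)²·5835.34²/610 = 5257.1770
district West: (12308/26189)²·7924.18²/822 = 16872.2884
district Northeast: (5844/26189)²·9514.59²/1295 = 3480.9114
Sum = 25610.3769 → 25610.4.

25610.4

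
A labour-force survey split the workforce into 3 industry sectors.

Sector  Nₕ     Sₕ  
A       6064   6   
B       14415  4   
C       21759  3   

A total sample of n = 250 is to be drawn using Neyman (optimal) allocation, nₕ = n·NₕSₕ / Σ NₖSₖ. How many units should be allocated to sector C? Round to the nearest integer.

102

Σ NₕSₕ = 6064·6 + 14415·4 + 21759·3 = 159321.
Share for C: 65277/159321 = 0.40972.
n_C = 250 × 0.40972 = 102.430... → 102.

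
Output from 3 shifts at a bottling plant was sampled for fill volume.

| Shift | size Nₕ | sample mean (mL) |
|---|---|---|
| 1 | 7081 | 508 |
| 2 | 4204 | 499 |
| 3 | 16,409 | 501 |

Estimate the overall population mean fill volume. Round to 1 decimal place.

N = 7081 + 4204 + 16409 = 27694.
Weight each subgroup mean by Nₕ/N and sum.
Σ Nₕx̄ₕ = 7081·508 + 4204·499 + 16409·501 = 3597148 + 2097796 + 8220909 = 13915853.
Divide by N: 13915853 / 27694 = 502.486... → 502.5.

502.5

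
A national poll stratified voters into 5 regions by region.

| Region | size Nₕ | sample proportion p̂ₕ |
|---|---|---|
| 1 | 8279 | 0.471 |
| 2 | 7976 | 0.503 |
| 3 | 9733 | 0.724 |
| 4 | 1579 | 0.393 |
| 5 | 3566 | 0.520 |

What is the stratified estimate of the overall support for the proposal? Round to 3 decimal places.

0.560

Wₕ = Nₕ/N with N = 31133: 0.2659, 0.2562, 0.3126, 0.0507, 0.1145.
p̂_st = 0.2659·0.471 + 0.2562·0.503 + 0.3126·0.724 + 0.0507·0.393 + 0.1145·0.520 ≈ 0.55995... → 0.560.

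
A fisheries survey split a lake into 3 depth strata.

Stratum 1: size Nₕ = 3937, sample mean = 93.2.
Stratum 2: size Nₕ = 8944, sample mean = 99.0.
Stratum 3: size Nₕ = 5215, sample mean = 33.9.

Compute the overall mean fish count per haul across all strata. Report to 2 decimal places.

78.98

x̄_st = (Σ Nₕx̄ₕ) / (Σ Nₕ) = (3937·93.2 + 8944·99.0 + 5215·33.9) / 18096
= 1429172.9 / 18096 = 78.9773... → 78.98.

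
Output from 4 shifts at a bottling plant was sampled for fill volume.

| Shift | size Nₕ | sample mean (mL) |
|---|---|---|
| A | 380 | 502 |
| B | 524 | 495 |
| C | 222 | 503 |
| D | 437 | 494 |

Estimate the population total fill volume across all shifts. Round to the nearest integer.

Population total = Σ Nₕ·x̄ₕ (each stratum's size times its mean).
380·502 + 524·495 + 222·503 + 437·494 = 190760 + 259380 + 111666 + 215878 = 777684.

777684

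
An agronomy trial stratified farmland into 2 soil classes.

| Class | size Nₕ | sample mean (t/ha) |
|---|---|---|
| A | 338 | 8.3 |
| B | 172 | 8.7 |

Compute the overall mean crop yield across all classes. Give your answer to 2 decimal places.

x̄_st = (Σ Nₕx̄ₕ) / (Σ Nₕ) = (338·8.3 + 172·8.7) / 510
= 4301.8 / 510 = 8.4349... → 8.43.

8.43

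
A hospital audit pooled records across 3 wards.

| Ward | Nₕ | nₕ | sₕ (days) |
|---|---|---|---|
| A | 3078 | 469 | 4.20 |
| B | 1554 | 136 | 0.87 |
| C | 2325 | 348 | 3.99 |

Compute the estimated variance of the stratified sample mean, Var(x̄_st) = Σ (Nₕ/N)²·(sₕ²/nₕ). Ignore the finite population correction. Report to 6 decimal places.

N = 6957. Term for each stratum: Wₕ²sₕ²/nₕ.
Var(x̄_st) = 0.007362392 + 0.000277688 + 0.005109383 = 0.012749464 → 0.012749.

0.012749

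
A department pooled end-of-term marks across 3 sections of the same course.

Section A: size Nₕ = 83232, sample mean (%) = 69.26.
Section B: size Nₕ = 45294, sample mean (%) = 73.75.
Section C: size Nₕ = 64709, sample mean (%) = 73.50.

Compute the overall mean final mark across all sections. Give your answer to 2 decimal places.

71.73

N = 193235; weights Wₕ = Nₕ/N = (0.4307, 0.2344, 0.3349).
x̄_st = Σ Wₕ·x̄ₕ = 0.4307·69.26 + 0.2344·73.75 + 0.3349·73.50 ≈ 71.7323...
→ 71.73.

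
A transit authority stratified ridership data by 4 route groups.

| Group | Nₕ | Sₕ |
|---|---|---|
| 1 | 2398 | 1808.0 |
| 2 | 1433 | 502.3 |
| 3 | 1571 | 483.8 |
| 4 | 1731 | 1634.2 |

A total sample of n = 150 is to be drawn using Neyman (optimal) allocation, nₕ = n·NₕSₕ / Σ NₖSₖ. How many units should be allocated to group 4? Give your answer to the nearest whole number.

Σ NₕSₕ = 2398·1808.0 + 1433·502.3 + 1571·483.8 + 1731·1634.2 = 8644229.9.
Share for 4: 2828800.2/8644229.9 = 0.32725.
n_4 = 150 × 0.32725 = 49.087... → 49.

49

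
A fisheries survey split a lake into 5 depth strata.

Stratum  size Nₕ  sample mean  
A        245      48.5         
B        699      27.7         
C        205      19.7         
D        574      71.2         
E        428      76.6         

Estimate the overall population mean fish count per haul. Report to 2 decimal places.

50.64

N = 2151; weights Wₕ = Nₕ/N = (0.1139, 0.3250, 0.0953, 0.2669, 0.1990).
x̄_st = Σ Wₕ·x̄ₕ = 0.1139·48.5 + 0.3250·27.7 + 0.0953·19.7 + 0.2669·71.2 + 0.1990·76.6 ≈ 50.6448...
→ 50.64.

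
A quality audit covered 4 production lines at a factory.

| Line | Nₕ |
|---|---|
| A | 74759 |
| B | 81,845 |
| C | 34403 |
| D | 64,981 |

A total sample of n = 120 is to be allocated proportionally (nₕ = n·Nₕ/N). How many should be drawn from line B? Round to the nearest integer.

Share of line B = 81845/255988 = 0.31972.
Allocate 120 × 0.31972 = 38.367... → 38.

38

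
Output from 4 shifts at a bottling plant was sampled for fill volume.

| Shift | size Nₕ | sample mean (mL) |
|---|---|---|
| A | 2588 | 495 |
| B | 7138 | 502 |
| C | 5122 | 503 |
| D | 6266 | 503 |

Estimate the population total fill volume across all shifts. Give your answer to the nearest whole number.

Population total = Σ Nₕ·x̄ₕ (each stratum's size times its mean).
2588·495 + 7138·502 + 5122·503 + 6266·503 = 1281060 + 3583276 + 2576366 + 3151798 = 10592500.

10592500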